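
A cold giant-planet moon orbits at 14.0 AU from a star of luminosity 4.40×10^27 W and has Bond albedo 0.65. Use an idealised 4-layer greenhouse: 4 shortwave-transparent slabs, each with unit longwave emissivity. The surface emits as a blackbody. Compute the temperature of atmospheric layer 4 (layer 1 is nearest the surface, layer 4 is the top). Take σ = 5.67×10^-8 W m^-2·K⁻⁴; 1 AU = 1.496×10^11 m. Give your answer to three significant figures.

105 kelvin

Orbital distance: d = 14.0 AU = 2.094×10^12 m.
Flux at the orbit: S = L/(4πd²) = 4.40×10^27/(4π·(2.09×10^12)²) = 79.82 W m^-2.
The effective emission temperature is T_e = [S(1−α)/(4σ)]^¼ = 105.4 K.
The net upward flux σT_e⁴ is constant between every pair of levels, so T_k⁴ = (N+1−k)T_e⁴.
T_4 = (1)^(1/4)·105.4 = 105.4 K.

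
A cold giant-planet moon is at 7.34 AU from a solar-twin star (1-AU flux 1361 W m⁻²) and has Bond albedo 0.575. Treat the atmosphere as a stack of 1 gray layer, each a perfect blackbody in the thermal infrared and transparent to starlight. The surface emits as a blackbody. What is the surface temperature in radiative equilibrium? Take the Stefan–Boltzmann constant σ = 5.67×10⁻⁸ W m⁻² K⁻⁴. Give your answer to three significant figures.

98.6 K

Flux at the orbit: S = 1361/(7.34)² = 25.26 W m⁻².
The effective emission temperature is T_e = [S(1−α)/(4σ)]^¼ = 82.95 K.
With N = 1 opaque layers, T_s = (N+1)^(1/4)·T_e = 2^(1/4)·82.95 = 98.64 K.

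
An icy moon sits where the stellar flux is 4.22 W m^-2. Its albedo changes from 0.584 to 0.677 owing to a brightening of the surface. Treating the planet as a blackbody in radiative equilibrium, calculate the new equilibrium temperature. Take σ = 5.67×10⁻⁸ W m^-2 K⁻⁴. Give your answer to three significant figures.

T₂ = [S(1−α₂)/(4σ)]^(1/4) = [4.220·0.323/(4σ)]^(1/4) = 49.51 K.

49.5 K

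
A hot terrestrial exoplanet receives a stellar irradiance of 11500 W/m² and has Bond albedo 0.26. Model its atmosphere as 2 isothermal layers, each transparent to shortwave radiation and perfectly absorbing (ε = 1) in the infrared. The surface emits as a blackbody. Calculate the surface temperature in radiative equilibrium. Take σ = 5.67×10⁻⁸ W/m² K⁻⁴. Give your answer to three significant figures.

The effective emission temperature is T_e = [S(1−α)/(4σ)]^¼ = 440.1 K.
Layer-by-layer balance gives σT_s⁴ = (N+1)σT_e⁴, so T_s = 3^¼·440.1 = 579.2 K.

579 K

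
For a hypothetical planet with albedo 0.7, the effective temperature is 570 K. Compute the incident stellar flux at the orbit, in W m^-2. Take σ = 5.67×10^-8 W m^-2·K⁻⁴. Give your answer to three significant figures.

79800 W m^-2

From S(1−α)/4 = σT⁴: S = 4σT⁴/(1−α).
σT⁴ = 5.67×10⁻⁸·(570)⁴ = 5985 W m^-2.
S = 4·5985/0.3 = 79800 W m^-2.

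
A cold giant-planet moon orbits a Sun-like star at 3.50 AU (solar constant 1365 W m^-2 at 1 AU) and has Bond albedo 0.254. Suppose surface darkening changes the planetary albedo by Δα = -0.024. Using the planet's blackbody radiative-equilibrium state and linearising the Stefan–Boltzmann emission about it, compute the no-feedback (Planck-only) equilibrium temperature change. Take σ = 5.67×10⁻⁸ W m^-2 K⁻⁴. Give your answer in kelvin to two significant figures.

1.1 K

By the inverse-square law, S = 1365/3.50² = 111.4 W m^-2.
The baseline emission temperature is T_e = 138.4 K.
ΔF = −(S/4)Δα = −(111.4/4)×(-0.024) = 0.6686 W m^-2.
The Planck feedback parameter is 4σT_e³ = 0.6008 W m^-2/K.
ΔT₀ = ΔF/λ_P = 0.6686/0.6008 = 1.11 K.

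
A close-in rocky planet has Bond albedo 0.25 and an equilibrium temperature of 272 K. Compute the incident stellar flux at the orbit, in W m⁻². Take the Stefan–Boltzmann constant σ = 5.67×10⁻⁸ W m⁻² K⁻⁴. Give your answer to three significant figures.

1660 W m⁻²

From S(1−α)/4 = σT⁴: S = 4σT⁴/(1−α).
The emitted flux is σT⁴ = 310.4 W m⁻².
S = 4·310.4/0.75 = 1655 W m⁻².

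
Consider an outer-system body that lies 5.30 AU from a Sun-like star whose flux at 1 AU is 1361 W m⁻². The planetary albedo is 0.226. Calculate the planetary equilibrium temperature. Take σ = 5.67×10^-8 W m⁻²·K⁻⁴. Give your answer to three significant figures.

113 kelvin

Flux at the orbit: S = 1361/(5.30)² = 48.45 W m⁻².
The planet absorbs (1−α)S over its disc πR² and re-emits over 4πR², so the mean absorbed flux is (1−0.226)·48.45/4 = 9.375 W m⁻².
In equilibrium σT⁴ equals this, so T = 113.4 K.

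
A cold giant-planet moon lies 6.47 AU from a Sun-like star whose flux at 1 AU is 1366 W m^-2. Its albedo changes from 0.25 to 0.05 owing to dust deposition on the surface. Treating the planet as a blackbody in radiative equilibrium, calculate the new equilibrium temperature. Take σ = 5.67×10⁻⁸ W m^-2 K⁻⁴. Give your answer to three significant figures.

108 K

By the inverse-square law, S = 1366/6.47² = 32.63 W m^-2.
With the new albedo, S(1−α₂)/4 = 7.750 W m^-2, so T₂ = 108.1 K.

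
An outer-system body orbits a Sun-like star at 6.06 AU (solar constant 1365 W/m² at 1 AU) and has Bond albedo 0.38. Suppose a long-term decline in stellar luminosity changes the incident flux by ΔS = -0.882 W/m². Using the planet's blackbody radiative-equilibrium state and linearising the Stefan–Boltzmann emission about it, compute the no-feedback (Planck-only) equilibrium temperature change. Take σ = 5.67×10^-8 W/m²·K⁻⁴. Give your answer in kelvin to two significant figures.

By the inverse-square law, S = 1365/6.06² = 37.17 W/m².
Reference equilibrium: T_e = [S(1−α)/(4σ)]^(1/4) = 100.4 K.
TOA radiative forcing: ΔF = (1−α)ΔS/4 = 0.62·(-0.882)/4 = -0.1367 W/m².
Planck response: λ_P = 4σT_e³ = 4·5.67×10⁻⁸·(100.4)³ = 0.2295 W/m²/K.
Hence the no-feedback warming is ΔF/(4σT_e³) = -0.596 K.

-0.60 kelvin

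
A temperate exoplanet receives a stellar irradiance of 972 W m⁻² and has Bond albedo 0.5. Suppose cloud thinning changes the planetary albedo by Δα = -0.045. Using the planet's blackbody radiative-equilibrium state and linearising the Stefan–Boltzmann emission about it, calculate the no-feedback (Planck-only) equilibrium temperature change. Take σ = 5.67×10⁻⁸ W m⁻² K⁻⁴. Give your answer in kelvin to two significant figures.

Reference equilibrium: T_e = [S(1−α)/(4σ)]^(1/4) = 215.2 K.
ΔF = −(S/4)Δα = −(972.0/4)×(-0.045) = 10.93 W m⁻².
Linearising σT⁴ gives d(σT⁴)/dT = 4σT_e³ = 2.259 W m⁻² per K.
So ΔT₀ = 10.93/2.259 = 4.84 K.

4.8 K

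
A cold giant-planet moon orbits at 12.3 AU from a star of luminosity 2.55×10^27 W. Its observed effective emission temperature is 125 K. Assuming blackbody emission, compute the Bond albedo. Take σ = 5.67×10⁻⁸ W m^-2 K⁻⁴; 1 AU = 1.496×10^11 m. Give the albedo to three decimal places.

0.076

d = 12.3 × 1.496×10^11 m = 1.840×10^12 m.
Spreading L over a sphere of radius d: S = 2.55×10^27/(4π·1.84×10^12²) = 59.93 W m^-2.
From σT⁴ = S(1−α)/4 we invert for α: 1−α = 4σT⁴/S.
4σT⁴ = 4·5.67×10⁻⁸·(125)⁴ = 55.37 W m^-2.
Hence α = 1 − 55.37/59.93 = 0.0761.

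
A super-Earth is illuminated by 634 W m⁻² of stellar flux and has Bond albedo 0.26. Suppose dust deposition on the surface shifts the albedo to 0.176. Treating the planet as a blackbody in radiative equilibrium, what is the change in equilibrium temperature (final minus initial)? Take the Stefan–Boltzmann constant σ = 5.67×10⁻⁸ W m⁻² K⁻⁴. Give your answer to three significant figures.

Initial: T₁ = [S(1−0.26)/(4σ)]^(1/4) = 213.3 K.
With α = 0.176, T₂ = 219.1 K.
Change: 219.1 − 213.3 = 5.810 K.

5.81 K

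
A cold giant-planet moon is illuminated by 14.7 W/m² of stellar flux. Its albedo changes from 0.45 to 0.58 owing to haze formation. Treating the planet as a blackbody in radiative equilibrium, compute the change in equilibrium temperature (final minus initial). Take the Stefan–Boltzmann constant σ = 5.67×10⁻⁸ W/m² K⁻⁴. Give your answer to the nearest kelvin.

-5 K

Before: T₁ = [14.70·0.55/(4σ)]^(1/4) = 77.27 K.
Final:   T₂ = [S(1−0.58)/(4σ)]^(1/4) = 72.23 K.
ΔT = T₂ − T₁ = -5.037 K.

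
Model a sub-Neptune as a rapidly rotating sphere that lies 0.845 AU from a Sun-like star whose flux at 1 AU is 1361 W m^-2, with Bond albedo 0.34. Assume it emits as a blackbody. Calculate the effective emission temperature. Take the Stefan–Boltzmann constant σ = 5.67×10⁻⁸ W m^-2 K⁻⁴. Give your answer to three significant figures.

Flux at the orbit: S = 1361/(0.845)² = 1906 W m^-2.
Averaging over the sphere, the absorbed flux is S(1−α)/4 = 314.5 W m^-2.
Set σT⁴ = 314.5 → T = (314.5/σ)^(1/4) = 272.9 K.

273 K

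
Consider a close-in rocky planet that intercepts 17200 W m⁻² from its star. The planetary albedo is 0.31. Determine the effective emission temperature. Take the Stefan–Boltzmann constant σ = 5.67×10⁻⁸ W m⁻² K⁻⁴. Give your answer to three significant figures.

478 kelvin

Averaging over the sphere, the absorbed flux is S(1−α)/4 = 2967 W m⁻².
Set σT⁴ = 2967 → T = (2967/σ)^(1/4) = 478.3 K.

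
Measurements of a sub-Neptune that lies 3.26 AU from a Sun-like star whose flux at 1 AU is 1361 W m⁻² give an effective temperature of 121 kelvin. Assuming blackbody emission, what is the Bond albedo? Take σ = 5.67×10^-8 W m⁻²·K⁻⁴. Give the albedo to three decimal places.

0.620

Flux at the orbit: S = 1361/(3.26)² = 128.1 W m⁻².
Energy balance: S(1−α)/4 = σT⁴, so 1−α = 4σT⁴/S.
4σT⁴ = 4·5.67×10⁻⁸·(121)⁴ = 48.62 W m⁻².
1−α = 48.62/128.1 = 0.3796, so α = 0.6204.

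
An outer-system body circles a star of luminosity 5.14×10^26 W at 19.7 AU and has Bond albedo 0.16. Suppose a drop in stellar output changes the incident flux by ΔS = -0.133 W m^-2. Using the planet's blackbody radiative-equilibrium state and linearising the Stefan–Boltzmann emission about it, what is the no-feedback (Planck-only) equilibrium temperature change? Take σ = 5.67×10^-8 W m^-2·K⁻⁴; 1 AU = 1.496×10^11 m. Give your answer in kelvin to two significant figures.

-0.46 K

Orbital distance: d = 19.7 AU = 2.947×10^12 m.
Spreading L over a sphere of radius d: S = 5.14×10^26/(4π·2.95×10^12²) = 4.709 W m^-2.
Reference equilibrium: T_e = [S(1−α)/(4σ)]^(1/4) = 64.62 K.
Only a fraction (1−α) is absorbed and it's spread over 4πR², so ΔF = (1−α)ΔS/4 = -0.02793 W m^-2.
The Planck feedback parameter is 4σT_e³ = 0.06121 W m^-2/K.
Hence the no-feedback warming is ΔF/(4σT_e³) = -0.456 K.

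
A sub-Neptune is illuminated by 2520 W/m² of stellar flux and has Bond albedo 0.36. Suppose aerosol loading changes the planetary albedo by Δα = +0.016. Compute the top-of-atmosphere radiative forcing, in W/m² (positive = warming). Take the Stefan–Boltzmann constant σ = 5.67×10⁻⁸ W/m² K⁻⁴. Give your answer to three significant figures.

-10.1 W/m²

ΔF = −(S/4)Δα = −(2520/4)×(+0.016) = -10.08 W/m².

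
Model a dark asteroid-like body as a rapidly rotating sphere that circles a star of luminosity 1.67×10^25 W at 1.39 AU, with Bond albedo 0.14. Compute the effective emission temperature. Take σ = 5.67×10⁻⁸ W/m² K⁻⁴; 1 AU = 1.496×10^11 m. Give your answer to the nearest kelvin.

104 kelvin

d = 1.39 × 1.496×10^11 m = 2.079×10^11 m.
S = L/(4πd²) = 30.73 W/m².
Averaging over the sphere, the absorbed flux is S(1−α)/4 = 6.608 W/m².
Balancing against σT⁴: T = (6.608/5.67×10⁻⁸)^(1/4) = 103.9 K.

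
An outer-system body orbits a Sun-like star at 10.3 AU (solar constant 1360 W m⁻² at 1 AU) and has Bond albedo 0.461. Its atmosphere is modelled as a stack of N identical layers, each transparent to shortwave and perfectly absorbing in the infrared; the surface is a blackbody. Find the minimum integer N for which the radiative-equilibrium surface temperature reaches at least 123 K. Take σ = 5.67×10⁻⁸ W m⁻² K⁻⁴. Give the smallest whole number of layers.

7

Irradiance scales as 1/d², so S = 1360 W m⁻² × (1/10.3)² = 12.82 W m⁻².
Top-of-atmosphere balance: σT_e⁴ = S(1−α)/4 = 1.727 W m⁻² → T_e = 74.29 K.
Since T_s⁴ = (N+1)T_e⁴, we need N ≥ (T_s/T_e)⁴ − 1 = 6.513.
The minimum whole number is N = 7.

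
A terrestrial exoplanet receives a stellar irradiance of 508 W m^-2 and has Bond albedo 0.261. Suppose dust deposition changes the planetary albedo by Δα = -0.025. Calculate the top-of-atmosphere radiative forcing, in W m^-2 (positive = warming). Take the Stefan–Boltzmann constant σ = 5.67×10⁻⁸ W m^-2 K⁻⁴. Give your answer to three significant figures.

The change in absorbed flux is Δ[S(1−α)/4] = −SΔα/4 = 3.175 W m^-2.

3.18 W m^-2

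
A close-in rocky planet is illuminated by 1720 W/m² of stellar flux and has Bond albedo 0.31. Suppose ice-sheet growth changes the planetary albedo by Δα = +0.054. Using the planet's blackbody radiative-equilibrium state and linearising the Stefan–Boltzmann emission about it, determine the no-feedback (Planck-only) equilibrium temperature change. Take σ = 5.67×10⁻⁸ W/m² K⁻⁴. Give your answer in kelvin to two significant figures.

Reference equilibrium: T_e = [S(1−α)/(4σ)]^(1/4) = 269.0 K.
TOA radiative forcing: ΔF = −S·Δα/4 = −1720·(+0.054)/4 = -23.22 W/m².
Linearising σT⁴ gives d(σT⁴)/dT = 4σT_e³ = 4.413 W/m² per K.
ΔT₀ = ΔF/λ_P = -23.22/4.413 = -5.26 K.

-5.3 K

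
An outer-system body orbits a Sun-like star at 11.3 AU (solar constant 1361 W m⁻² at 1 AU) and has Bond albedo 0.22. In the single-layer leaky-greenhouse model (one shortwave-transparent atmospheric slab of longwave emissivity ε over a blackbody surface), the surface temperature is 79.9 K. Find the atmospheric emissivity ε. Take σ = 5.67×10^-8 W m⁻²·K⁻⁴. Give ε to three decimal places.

By the inverse-square law, S = 1361/11.3² = 10.66 W m⁻².
Effective temperature: T_e = [S(1−α)/(4σ)]^(1/4) = 77.81 K.
T_s⁴ = T_e⁴·2/(2−ε) → ε = 2 − 2(T_e/T_s)⁴ = 2 − 2·(77.81/79.9)⁴ = 0.2011.

0.201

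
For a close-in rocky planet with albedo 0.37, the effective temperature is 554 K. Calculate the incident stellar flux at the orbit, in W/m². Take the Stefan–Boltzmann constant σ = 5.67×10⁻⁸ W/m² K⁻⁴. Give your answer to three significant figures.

From S(1−α)/4 = σT⁴: S = 4σT⁴/(1−α).
σT⁴ = 5.67×10⁻⁸·(554)⁴ = 5341 W/m².
S = 4·5341/0.63 = 33910 W/m².

33900 W/m²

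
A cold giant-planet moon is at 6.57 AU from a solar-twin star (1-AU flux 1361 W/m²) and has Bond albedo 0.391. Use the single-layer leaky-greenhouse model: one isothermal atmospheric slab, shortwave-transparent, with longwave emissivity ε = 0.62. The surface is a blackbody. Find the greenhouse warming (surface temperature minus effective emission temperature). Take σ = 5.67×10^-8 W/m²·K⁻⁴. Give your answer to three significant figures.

Irradiance scales as 1/d², so S = 1361 W/m² × (1/6.57)² = 31.53 W/m².
At the top of the atmosphere, σT_e⁴ = S(1−α)/4 = 4.800 W/m², giving T_e = 95.92 K.
The surface balance (absorbed SW + ε·downward IR = σT_s⁴) with T_a⁴ = T_s⁴/2 reduces to T_s = T_e·[2/(2−ε)]^¼ = 105.2 K.
T_s − T_e = 105.2 − 95.92 = 9.324 K.

9.32 K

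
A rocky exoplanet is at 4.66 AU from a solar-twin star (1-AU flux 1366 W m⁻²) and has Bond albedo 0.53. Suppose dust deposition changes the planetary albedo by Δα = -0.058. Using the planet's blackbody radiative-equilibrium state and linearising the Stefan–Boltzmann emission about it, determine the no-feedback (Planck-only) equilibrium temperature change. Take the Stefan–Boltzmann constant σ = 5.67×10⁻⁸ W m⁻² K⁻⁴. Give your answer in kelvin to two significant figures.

By the inverse-square law, S = 1366/4.66² = 62.90 W m⁻².
The baseline emission temperature is T_e = 106.9 K.
TOA radiative forcing: ΔF = −S·Δα/4 = −62.90·(-0.058)/4 = 0.9121 W m⁻².
Linearising σT⁴ gives d(σT⁴)/dT = 4σT_e³ = 0.2767 W m⁻² per K.
Hence the no-feedback warming is ΔF/(4σT_e³) = 3.30 K.

3.3 K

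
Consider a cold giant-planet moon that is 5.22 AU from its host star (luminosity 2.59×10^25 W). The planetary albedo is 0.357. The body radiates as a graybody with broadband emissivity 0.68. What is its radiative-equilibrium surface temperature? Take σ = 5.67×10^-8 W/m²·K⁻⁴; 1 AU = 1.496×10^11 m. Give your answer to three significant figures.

61.3 kelvin

Orbital distance: d = 5.22 AU = 7.809×10^11 m.
S = L/(4πd²) = 3.380 W/m².
The planet absorbs (1−α)S over its disc πR² and re-emits over 4πR², so the mean absorbed flux is (1−0.357)·3.380/4 = 0.5433 W/m².
Radiative balance εσT⁴ = 0.5433 gives T = [0.5433/(0.68·σ)]^(1/4) = 61.27 K.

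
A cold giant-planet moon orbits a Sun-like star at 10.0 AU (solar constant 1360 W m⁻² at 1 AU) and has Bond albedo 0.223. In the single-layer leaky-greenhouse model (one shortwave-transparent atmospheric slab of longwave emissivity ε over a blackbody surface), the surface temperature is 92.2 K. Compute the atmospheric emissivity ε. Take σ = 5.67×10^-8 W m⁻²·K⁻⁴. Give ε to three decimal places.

0.710

Flux at the orbit: S = 1360/(10.0)² = 13.60 W m⁻².
TOA balance gives T_e = 82.62 K.
T_s⁴ = T_e⁴·2/(2−ε) → ε = 2 − 2(T_e/T_s)⁴ = 2 − 2·(82.62/92.2)⁴ = 0.7105.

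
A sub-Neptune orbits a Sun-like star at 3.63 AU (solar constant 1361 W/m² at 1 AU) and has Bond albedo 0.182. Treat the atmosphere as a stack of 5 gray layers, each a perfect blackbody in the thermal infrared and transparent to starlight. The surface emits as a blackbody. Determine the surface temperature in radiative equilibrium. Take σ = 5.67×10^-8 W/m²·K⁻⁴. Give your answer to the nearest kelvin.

By the inverse-square law, S = 1361/3.63² = 103.3 W/m².
The effective emission temperature is T_e = [S(1−α)/(4σ)]^¼ = 138.9 K.
For an N-layer opaque stack, T_s⁴ = (N+1)T_e⁴, hence T_s = (6)^(1/4)×138.9 K = 217.4 K.

217 K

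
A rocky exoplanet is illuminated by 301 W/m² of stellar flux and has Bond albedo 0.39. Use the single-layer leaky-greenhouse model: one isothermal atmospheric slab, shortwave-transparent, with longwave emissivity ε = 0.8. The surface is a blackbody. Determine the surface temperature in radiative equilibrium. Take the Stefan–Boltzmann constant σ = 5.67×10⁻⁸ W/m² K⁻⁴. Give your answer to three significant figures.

The planet radiates to space at T_e = [S(1−α)/(4σ)]^(1/4) = 168.7 K.
Surface balance with a leaky layer gives σT_s⁴ = σT_e⁴·2/(2−ε), so T_s = T_e·[2/(2−0.8)]^(1/4) = 191.7 K.

192 K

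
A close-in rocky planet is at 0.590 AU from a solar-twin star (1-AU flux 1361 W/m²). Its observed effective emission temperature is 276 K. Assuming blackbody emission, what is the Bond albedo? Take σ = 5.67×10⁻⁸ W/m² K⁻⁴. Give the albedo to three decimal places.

0.663

Flux at the orbit: S = 1361/(0.590)² = 3910 W/m².
From σT⁴ = S(1−α)/4 we invert for α: 1−α = 4σT⁴/S.
σT⁴ = 329.0 W/m², so 4σT⁴ = 1316 W/m².
1−α = 1316/3910 = 0.3366, so α = 0.6634.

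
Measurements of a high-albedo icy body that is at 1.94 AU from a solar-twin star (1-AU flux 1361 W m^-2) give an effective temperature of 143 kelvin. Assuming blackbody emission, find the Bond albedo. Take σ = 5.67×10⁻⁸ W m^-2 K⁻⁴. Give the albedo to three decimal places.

By the inverse-square law, S = 1361/1.94² = 361.6 W m^-2.
Rearranging the radiative balance, α = 1 − 4σT⁴/S.
σT⁴ = 23.71 W m^-2, so 4σT⁴ = 94.84 W m^-2.
1−α = 94.84/361.6 = 0.2623, so α = 0.7377.

0.738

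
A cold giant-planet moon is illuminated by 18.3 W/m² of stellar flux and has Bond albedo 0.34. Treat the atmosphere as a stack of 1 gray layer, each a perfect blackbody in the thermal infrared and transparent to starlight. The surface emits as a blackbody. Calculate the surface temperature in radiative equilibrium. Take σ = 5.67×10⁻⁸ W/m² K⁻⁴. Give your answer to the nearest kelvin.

Top-of-atmosphere balance: σT_e⁴ = S(1−α)/4 = 3.019 W/m² → T_e = 85.43 K.
Layer-by-layer balance gives σT_s⁴ = (N+1)σT_e⁴, so T_s = 2^¼·85.43 = 101.6 K.

102 K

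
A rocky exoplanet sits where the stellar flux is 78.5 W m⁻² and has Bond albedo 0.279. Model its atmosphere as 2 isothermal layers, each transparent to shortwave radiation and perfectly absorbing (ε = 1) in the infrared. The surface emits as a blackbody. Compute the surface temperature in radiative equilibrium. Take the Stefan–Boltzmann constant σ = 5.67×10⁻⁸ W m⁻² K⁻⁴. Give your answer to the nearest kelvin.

165 kelvin

The effective emission temperature is T_e = [S(1−α)/(4σ)]^¼ = 125.7 K.
With N = 2 opaque layers, T_s = (N+1)^(1/4)·T_e = 3^(1/4)·125.7 = 165.4 K.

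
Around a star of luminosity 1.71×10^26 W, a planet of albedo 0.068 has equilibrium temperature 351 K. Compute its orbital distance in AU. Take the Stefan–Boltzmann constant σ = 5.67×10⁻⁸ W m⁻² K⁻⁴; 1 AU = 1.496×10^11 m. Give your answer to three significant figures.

Energy balance gives S = 4σT⁴/(1−α) = 3694 W m⁻².
Then d = [L/(4πS)]^(1/2) = 6.070×10^10 m, i.e. 0.4057 AU.

0.406 AU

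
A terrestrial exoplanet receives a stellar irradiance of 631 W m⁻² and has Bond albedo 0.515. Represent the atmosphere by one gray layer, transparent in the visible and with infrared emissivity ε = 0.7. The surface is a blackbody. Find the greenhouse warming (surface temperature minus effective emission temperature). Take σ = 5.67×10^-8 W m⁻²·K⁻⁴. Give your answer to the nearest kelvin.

22 K

At the top of the atmosphere, σT_e⁴ = S(1−α)/4 = 76.51 W m⁻², giving T_e = 191.7 K.
The surface balance (absorbed SW + ε·downward IR = σT_s⁴) with T_a⁴ = T_s⁴/2 reduces to T_s = T_e·[2/(2−ε)]^¼ = 213.5 K.
The atmosphere warms the surface by 21.79 K.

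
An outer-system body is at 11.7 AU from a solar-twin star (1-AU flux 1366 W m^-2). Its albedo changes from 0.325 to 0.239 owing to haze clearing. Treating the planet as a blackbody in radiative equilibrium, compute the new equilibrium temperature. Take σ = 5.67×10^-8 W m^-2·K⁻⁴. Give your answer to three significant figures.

76.1 K

By the inverse-square law, S = 1366/11.7² = 9.979 W m^-2.
T₂ = [S(1−α₂)/(4σ)]^(1/4) = [9.979·0.761/(4σ)]^(1/4) = 76.07 K.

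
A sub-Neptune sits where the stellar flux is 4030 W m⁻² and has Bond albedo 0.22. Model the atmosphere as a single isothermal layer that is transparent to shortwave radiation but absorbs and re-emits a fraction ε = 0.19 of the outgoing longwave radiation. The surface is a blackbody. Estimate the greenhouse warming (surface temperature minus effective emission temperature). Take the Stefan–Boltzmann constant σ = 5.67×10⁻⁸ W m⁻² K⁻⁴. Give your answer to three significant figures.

At the top of the atmosphere, σT_e⁴ = S(1−α)/4 = 785.9 W m⁻², giving T_e = 343.1 K.
Surface balance with a leaky layer gives σT_s⁴ = σT_e⁴·2/(2−ε), so T_s = T_e·[2/(2−0.19)]^(1/4) = 351.8 K.
T_s − T_e = 351.8 − 343.1 = 8.670 K.

8.67 K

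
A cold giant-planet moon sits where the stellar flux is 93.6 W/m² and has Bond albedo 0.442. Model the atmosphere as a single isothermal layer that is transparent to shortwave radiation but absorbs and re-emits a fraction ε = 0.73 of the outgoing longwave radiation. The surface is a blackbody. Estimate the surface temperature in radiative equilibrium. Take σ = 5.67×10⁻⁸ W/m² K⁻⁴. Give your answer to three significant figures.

138 K

The planet radiates to space at T_e = [S(1−α)/(4σ)]^(1/4) = 123.2 K.
Surface balance with a leaky layer gives σT_s⁴ = σT_e⁴·2/(2−ε), so T_s = T_e·[2/(2−0.73)]^(1/4) = 138.0 K.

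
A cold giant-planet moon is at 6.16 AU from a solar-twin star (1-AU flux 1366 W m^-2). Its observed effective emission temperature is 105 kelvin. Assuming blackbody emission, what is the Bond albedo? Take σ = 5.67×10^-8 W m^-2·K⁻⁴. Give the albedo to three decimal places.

0.234

By the inverse-square law, S = 1366/6.16² = 36.00 W m^-2.
From σT⁴ = S(1−α)/4 we invert for α: 1−α = 4σT⁴/S.
σT⁴ = 6.892 W m^-2, so 4σT⁴ = 27.57 W m^-2.
1−α = 27.57/36.00 = 0.7658, so α = 0.2342.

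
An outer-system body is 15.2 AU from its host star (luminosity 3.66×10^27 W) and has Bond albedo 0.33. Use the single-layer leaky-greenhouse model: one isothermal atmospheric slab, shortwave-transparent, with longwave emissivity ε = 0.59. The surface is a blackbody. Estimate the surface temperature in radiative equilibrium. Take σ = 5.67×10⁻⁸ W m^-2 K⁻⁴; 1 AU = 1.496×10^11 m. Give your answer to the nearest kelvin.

d = 15.2 × 1.496×10^11 m = 2.274×10^12 m.
Flux at the orbit: S = L/(4πd²) = 3.66×10^27/(4π·(2.27×10^12)²) = 56.33 W m^-2.
The planet radiates to space at T_e = [S(1−α)/(4σ)]^(1/4) = 113.6 K.
The surface balance (absorbed SW + ε·downward IR = σT_s⁴) with T_a⁴ = T_s⁴/2 reduces to T_s = T_e·[2/(2−ε)]^¼ = 123.9 K.

124 K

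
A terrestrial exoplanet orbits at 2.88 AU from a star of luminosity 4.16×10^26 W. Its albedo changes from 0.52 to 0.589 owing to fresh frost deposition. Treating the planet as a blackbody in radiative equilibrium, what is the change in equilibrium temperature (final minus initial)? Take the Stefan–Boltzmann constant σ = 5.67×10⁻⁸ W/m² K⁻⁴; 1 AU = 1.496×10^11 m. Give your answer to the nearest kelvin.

Orbital distance: d = 2.88 AU = 4.308×10^11 m.
Flux at the orbit: S = L/(4πd²) = 4.16×10^26/(4π·(4.31×10^11)²) = 178.3 W/m².
Before: T₁ = [178.3·0.48/(4σ)]^(1/4) = 139.4 K.
After:  T₂ = [178.3·0.411/(4σ)]^(1/4) = 134.1 K.
ΔT = T₂ − T₁ = -5.304 K.

-5 K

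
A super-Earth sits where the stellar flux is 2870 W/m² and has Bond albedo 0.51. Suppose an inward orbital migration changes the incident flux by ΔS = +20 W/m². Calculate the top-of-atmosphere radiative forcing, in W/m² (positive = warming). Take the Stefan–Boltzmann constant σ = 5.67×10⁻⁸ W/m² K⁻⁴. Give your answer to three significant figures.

ΔF = Δ[S(1−α)]/4 = (1−0.51)·+20/4 = 2.450 W/m².

2.45 W/m²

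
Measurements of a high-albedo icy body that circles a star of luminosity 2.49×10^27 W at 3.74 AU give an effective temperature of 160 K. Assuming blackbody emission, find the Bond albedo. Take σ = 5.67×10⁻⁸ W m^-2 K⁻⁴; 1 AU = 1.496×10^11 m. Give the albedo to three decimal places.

0.765

d = 3.74 × 1.496×10^11 m = 5.595×10^11 m.
Flux at the orbit: S = L/(4πd²) = 2.49×10^27/(4π·(5.60×10^11)²) = 633.0 W m^-2.
Rearranging the radiative balance, α = 1 − 4σT⁴/S.
σT⁴ = 37.16 W m^-2, so 4σT⁴ = 148.6 W m^-2.
Hence α = 1 − 148.6/633.0 = 0.7652.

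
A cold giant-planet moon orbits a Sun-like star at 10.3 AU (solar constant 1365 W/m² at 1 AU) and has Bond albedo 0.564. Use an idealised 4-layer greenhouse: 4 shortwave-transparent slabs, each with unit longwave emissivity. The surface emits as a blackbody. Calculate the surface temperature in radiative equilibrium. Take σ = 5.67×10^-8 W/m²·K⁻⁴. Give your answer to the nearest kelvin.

Irradiance scales as 1/d², so S = 1365 W/m² × (1/10.3)² = 12.87 W/m².
OLR = S(1−α)/4 = 1.402 W/m²; the top layer radiates at T_e = 70.52 K.
Layer-by-layer balance gives σT_s⁴ = (N+1)σT_e⁴, so T_s = 5^¼·70.52 = 105.5 K.

105 K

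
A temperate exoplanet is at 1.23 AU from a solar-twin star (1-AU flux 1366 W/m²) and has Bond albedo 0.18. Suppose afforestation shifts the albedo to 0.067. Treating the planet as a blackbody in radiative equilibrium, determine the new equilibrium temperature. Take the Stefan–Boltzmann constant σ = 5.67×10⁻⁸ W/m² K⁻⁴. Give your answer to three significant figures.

Flux at the orbit: S = 1366/(1.23)² = 902.9 W/m².
New equilibrium: T₂ = [(1−0.067)·902.9/(4σ)]^(1/4) = 246.9 K.

247 K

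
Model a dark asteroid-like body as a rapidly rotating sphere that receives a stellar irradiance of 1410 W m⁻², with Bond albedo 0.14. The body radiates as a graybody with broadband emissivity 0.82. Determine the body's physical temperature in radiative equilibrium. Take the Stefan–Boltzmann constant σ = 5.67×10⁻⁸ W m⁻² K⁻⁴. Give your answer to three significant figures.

284 K

Absorbed flux (global mean): S(1−α)/4 = 1410·0.86/4 = 303.1 W m⁻².
Radiative balance εσT⁴ = 303.1 gives T = [303.1/(0.82·σ)]^(1/4) = 284.2 K.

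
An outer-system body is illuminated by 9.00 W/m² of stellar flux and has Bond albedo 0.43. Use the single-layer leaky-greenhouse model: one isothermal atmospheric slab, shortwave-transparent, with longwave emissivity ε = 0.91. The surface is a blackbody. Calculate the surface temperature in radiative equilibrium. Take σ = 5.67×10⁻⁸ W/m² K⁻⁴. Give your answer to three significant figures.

80.3 K

At the top of the atmosphere, σT_e⁴ = S(1−α)/4 = 1.283 W/m², giving T_e = 68.96 K.
Surface balance with a leaky layer gives σT_s⁴ = σT_e⁴·2/(2−ε), so T_s = T_e·[2/(2−0.91)]^(1/4) = 80.26 K.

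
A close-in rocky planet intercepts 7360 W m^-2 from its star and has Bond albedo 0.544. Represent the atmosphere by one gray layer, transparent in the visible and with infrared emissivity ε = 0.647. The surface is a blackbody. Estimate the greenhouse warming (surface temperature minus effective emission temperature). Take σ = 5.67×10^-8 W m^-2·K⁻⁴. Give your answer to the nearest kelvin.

36 kelvin

Effective emission temperature (TOA balance): σT_e⁴ = S(1−α)/4 = 839.0 W m^-2 → T_e = 348.8 K.
Surface balance with a leaky layer gives σT_s⁴ = σT_e⁴·2/(2−ε), so T_s = T_e·[2/(2−0.647)]^(1/4) = 384.6 K.
T_s − T_e = 384.6 − 348.8 = 35.80 K.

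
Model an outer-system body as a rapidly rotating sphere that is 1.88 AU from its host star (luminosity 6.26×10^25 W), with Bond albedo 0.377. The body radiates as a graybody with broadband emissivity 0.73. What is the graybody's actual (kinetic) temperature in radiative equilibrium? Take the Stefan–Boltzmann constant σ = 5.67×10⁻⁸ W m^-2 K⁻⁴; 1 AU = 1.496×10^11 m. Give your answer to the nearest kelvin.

124 K

Orbital distance: d = 1.88 AU = 2.812×10^11 m.
S = L/(4πd²) = 62.98 W m^-2.
Absorbed flux (global mean): S(1−α)/4 = 62.98·0.623/4 = 9.809 W m^-2.
Radiative balance εσT⁴ = 9.809 gives T = [9.809/(0.73·σ)]^(1/4) = 124.1 K.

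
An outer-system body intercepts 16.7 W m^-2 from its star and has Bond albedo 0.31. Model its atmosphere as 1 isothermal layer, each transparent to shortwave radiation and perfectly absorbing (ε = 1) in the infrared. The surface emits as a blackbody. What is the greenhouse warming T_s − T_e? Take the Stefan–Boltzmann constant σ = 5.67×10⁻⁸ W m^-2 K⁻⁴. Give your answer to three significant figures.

16.0 kelvin

The effective emission temperature is T_e = [S(1−α)/(4σ)]^¼ = 84.43 K.
Surface: T_s = (2)^¼·T_e = 100.4 K.
So the greenhouse effect raises the surface by 100.4 − 84.43 = 15.97 K.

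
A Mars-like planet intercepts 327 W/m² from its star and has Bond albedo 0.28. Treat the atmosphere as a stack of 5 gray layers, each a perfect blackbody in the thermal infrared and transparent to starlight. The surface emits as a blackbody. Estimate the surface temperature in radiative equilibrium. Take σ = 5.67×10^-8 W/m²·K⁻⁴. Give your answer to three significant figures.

281 K

The effective emission temperature is T_e = [S(1−α)/(4σ)]^¼ = 179.5 K.
With N = 5 opaque layers, T_s = (N+1)^(1/4)·T_e = 6^(1/4)·179.5 = 280.9 K.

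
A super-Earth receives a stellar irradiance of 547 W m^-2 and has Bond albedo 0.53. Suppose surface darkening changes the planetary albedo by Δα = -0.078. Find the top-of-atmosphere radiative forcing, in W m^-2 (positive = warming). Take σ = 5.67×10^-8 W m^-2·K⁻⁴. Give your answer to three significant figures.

10.7 W m^-2

The change in absorbed flux is Δ[S(1−α)/4] = −SΔα/4 = 10.67 W m^-2.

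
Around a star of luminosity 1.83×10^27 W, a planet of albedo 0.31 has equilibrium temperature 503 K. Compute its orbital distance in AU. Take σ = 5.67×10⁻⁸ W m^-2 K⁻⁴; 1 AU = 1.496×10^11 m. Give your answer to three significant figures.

0.556 AU

Required flux: S = 4σT⁴/(1−α) = 21040 W m^-2.
S = L/(4πd²) → d = √(L/4πS) = √(1.83×10^27/(4π·21040)) = 8.319×10^10 m = 0.5561 AU.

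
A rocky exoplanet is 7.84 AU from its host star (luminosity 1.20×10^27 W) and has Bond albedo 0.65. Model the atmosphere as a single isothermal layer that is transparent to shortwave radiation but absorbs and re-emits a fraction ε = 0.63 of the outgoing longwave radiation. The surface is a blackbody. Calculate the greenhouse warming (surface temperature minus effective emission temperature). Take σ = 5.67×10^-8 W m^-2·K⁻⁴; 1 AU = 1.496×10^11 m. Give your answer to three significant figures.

Orbital distance: d = 7.84 AU = 1.173×10^12 m.
S = L/(4πd²) = 69.42 W m^-2.
At the top of the atmosphere, σT_e⁴ = S(1−α)/4 = 6.074 W m^-2, giving T_e = 101.7 K.
For a single slab of emissivity ε, T_s⁴ = 2T_e⁴/(2−ε); thus T_s = 101.7·(1.46)^(1/4) = 111.8 K.
T_s − T_e = 111.8 − 101.7 = 10.09 K.

10.1 K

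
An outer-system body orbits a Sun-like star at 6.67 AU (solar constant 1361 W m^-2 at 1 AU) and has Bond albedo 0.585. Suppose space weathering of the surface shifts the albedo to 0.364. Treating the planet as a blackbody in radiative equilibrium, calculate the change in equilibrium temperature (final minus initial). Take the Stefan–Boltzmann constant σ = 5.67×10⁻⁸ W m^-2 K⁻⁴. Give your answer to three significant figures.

By the inverse-square law, S = 1361/6.67² = 30.59 W m^-2.
Initial: T₁ = [S(1−0.585)/(4σ)]^(1/4) = 86.50 K.
With α = 0.364, T₂ = 96.24 K.
ΔT = T₂ − T₁ = 9.743 K.

9.74 kelvin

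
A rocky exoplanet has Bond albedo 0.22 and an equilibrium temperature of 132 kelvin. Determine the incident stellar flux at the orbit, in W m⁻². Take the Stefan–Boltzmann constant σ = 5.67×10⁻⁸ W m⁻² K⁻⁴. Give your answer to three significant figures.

From S(1−α)/4 = σT⁴: S = 4σT⁴/(1−α).
σT⁴ = 5.67×10⁻⁸·(132)⁴ = 17.21 W m⁻².
So S = 4×17.21/(1−0.22) = 88.28 W m⁻².

88.3 W m⁻²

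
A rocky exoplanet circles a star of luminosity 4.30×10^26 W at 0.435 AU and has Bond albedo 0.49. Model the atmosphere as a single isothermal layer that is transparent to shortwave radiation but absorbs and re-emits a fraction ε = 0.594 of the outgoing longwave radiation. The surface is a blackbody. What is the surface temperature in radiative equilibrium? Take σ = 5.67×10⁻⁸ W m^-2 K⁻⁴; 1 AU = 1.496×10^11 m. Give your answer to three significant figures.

401 kelvin

d = 0.435 × 1.496×10^11 m = 6.508×10^10 m.
Flux at the orbit: S = L/(4πd²) = 4.30×10^26/(4π·(6.51×10^10)²) = 8080 W m^-2.
Effective emission temperature (TOA balance): σT_e⁴ = S(1−α)/4 = 1030 W m^-2 → T_e = 367.1 K.
Surface balance with a leaky layer gives σT_s⁴ = σT_e⁴·2/(2−ε), so T_s = T_e·[2/(2−0.594)]^(1/4) = 401.0 K.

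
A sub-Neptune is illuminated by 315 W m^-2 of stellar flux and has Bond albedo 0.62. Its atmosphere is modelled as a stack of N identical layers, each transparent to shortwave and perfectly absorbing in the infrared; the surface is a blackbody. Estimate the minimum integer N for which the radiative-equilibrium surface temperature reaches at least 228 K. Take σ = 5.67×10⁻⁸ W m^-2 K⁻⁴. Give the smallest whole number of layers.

Top-of-atmosphere balance: σT_e⁴ = S(1−α)/4 = 29.93 W m^-2 → T_e = 151.6 K.
Need (N+1)T_e⁴ ≥ T_s⁴, i.e. N+1 ≥ (228/151.6)⁴ = 5.120.
Rounding up, N = 5.

5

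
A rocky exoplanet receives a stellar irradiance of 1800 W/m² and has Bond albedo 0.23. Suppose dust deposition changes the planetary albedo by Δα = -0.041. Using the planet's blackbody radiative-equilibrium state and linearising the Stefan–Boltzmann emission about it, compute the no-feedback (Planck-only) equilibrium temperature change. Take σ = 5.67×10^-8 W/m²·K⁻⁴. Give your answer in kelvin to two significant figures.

The baseline emission temperature is T_e = 279.6 K.
TOA radiative forcing: ΔF = −S·Δα/4 = −1800·(-0.041)/4 = 18.45 W/m².
Planck response: λ_P = 4σT_e³ = 4·5.67×10⁻⁸·(279.6)³ = 4.957 W/m²/K.
So ΔT₀ = 18.45/4.957 = 3.72 K.

3.7 K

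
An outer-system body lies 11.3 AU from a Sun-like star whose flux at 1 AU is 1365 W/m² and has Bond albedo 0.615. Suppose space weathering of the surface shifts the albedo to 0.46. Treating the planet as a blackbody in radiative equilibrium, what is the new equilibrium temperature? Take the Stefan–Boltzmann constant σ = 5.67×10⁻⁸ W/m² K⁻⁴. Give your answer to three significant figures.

71.0 K

Flux at the orbit: S = 1365/(11.3)² = 10.69 W/m².
With the new albedo, S(1−α₂)/4 = 1.443 W/m², so T₂ = 71.03 K.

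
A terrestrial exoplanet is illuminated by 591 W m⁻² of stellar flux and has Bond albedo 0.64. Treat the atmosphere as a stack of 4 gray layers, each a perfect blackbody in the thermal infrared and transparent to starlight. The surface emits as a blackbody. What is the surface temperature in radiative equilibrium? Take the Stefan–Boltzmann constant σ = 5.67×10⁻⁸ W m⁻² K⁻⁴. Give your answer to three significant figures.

262 K

The effective emission temperature is T_e = [S(1−α)/(4σ)]^¼ = 175.0 K.
For an N-layer opaque stack, T_s⁴ = (N+1)T_e⁴, hence T_s = (5)^(1/4)×175.0 K = 261.7 K.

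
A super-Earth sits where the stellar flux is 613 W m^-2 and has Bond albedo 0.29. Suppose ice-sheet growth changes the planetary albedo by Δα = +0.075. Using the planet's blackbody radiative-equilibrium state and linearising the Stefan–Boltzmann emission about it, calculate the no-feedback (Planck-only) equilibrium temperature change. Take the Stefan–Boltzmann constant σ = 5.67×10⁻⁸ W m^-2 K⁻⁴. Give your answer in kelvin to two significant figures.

Reference equilibrium: T_e = [S(1−α)/(4σ)]^(1/4) = 209.3 K.
The change in absorbed flux is Δ[S(1−α)/4] = −SΔα/4 = -11.49 W m^-2.
Linearising σT⁴ gives d(σT⁴)/dT = 4σT_e³ = 2.079 W m^-2 per K.
ΔT₀ = ΔF/λ_P = -11.49/2.079 = -5.53 K.

-5.5 K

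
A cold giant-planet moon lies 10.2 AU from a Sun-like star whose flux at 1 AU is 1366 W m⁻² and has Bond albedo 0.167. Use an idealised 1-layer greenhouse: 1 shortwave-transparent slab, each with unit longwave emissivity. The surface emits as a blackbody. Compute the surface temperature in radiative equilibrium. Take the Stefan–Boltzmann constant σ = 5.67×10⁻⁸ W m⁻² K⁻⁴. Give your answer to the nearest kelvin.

99 K

By the inverse-square law, S = 1366/10.2² = 13.13 W m⁻².
The effective emission temperature is T_e = [S(1−α)/(4σ)]^¼ = 83.33 K.
With N = 1 opaque layers, T_s = (N+1)^(1/4)·T_e = 2^(1/4)·83.33 = 99.10 K.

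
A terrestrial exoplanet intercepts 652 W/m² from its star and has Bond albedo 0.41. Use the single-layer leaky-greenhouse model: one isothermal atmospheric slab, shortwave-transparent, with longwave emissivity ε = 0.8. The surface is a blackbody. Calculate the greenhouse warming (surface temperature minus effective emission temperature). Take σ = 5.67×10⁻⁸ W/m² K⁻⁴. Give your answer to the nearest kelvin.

28 K

The planet radiates to space at T_e = [S(1−α)/(4σ)]^(1/4) = 202.9 K.
The surface balance (absorbed SW + ε·downward IR = σT_s⁴) with T_a⁴ = T_s⁴/2 reduces to T_s = T_e·[2/(2−ε)]^¼ = 230.6 K.
The atmosphere warms the surface by 27.64 K.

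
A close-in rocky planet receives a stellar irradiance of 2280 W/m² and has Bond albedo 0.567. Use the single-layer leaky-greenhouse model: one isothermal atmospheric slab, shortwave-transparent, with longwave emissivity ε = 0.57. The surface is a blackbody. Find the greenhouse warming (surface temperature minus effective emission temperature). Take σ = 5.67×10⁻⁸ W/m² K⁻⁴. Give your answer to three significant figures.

22.5 kelvin

The planet radiates to space at T_e = [S(1−α)/(4σ)]^(1/4) = 256.9 K.
The surface balance (absorbed SW + ε·downward IR = σT_s⁴) with T_a⁴ = T_s⁴/2 reduces to T_s = T_e·[2/(2−ε)]^¼ = 279.3 K.
Greenhouse warming: T_s − T_e = 22.47 K.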